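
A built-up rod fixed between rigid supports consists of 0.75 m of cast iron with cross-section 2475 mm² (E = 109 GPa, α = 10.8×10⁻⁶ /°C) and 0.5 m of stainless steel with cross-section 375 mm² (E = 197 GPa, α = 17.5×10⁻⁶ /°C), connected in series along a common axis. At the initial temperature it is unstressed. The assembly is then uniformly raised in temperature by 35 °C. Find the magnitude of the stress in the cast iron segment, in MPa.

σ ≈ 25 MPa (compressive)

Free thermal expansion of the whole bar: Σ αᵢΔT Lᵢ = 10.8×10⁻⁶×35×750 + 17.5×10⁻⁶×35×500 = 0.5897 mm.
Since the ends are fixed, an axial force P builds up, equal in every segment, with P · Σ Lᵢ/(AᵢEᵢ) = δ_free.
The series flexibility is Σ Lᵢ/(AᵢEᵢ) = 750/(2475×109×10³) + 500/(375×197×10³) = 9.548×10⁻⁶ mm/N.
Hence P = δ_free / Σ(L/AE) = 0.5897/9.548×10⁻⁶ = 61.77 kN (compressive).
σ_{cast iron} = P / A = 61770 / 2475 = 24.96 MPa.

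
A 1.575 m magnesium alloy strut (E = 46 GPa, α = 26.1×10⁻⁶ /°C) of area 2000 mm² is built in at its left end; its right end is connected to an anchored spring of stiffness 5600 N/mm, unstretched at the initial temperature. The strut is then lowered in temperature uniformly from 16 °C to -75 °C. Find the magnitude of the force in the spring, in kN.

If the spring were absent the strut would shorten by αΔT L = 26.1×10⁻⁶ × 91 × 1575 = 3.741 mm.
With a force P in the spring, the elastic change of the strut is PL/(AE) and that of the spring is P/k; compatibility requires their sum to equal δ_free.
So P = δ_free / [L/(AE) + 1/k] = 3.741 / [ 1575/(2000×46×10³) + 1/(5600) ].
P = 3.741 / 0.0001957 = 19120 N.

P ≈ 19.1 kN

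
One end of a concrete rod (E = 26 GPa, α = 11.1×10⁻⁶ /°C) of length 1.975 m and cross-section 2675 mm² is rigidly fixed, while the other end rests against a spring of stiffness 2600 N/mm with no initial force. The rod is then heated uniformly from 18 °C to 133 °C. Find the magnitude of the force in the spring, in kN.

Free thermal expansion: δ_free = αΔT L = 11.1×10⁻⁶ × 115 × 1975 = 2.521 mm.
Let P be the compressive force at the spring. The rod shortens elastically by PL/(AE) and the spring compresses by P/k; together these equal δ_free.
P [ L/(AE) + 1/k ] = δ_free → P [ 1975/(2675×26×10³) + 1/(2600) ] = 2.521.
P = 2.521 / 0.000413 = 6104 N.

P ≈ 6.1 kN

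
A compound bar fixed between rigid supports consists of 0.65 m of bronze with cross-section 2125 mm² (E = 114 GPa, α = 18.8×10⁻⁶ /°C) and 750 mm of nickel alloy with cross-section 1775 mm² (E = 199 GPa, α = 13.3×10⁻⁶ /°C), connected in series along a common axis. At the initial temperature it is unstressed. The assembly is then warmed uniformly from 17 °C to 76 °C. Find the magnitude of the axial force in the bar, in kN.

If the supports were absent, the total length change would be Σ αᵢΔT Lᵢ = 18.8×10⁻⁶×59×650 + 13.3×10⁻⁶×59×750 = 1.31 mm.
The rigid supports impose zero overall length change; the single axial force P common to all segments must satisfy P Σ Lᵢ/(AᵢEᵢ) = δ_free.
The series flexibility is Σ Lᵢ/(AᵢEᵢ) = 650/(2125×114×10³) + 750/(1775×199×10³) = 4.806×10⁻⁶ mm/N.
Hence P = δ_free / Σ(L/AE) = 1.31/4.806×10⁻⁶ = 272.4 kN (compressive).

P ≈ 272 kN (compressive)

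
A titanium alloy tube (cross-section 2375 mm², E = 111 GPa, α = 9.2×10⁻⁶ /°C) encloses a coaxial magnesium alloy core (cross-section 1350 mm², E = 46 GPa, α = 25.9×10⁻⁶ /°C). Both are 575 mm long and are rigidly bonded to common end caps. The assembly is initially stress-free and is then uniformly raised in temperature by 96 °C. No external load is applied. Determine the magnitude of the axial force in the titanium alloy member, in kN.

P ≈ 80.6 kN (tensile in the titanium alloy)

Equilibrium of a rigid end plate with no external load gives equal and opposite internal forces ±P in the two members. Since α_{magnesium alloy} > α_{titanium alloy}, heating drives the magnesium alloy into compression and the titanium alloy into tension.
Setting the final lengths equal and cancelling L: (α₁ − α₂)ΔT = P/(A₁E₁) + P/(A₂E₂).
|α₁ − α₂|·ΔT = 16.7×10⁻⁶ × 96 = 0.001603.
1/(A₁E₁) + 1/(A₂E₂) = 1/(2375×111×10³) + 1/(1350×46×10³) = 1.99×10⁻⁸ N⁻¹.
P = 0.001603 / 1.99×10⁻⁸ = 80580 N = 80.58 kN.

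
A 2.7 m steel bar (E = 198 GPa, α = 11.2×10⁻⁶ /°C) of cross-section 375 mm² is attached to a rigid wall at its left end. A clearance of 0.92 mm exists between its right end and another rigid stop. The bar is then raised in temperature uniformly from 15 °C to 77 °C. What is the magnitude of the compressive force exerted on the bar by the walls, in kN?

Free thermal elongation = αΔT L = 11.2×10⁻⁶ × 62 × 2700 = 1.875 mm.
After closing the 0.92 mm clearance, 1.875 − 0.92 = 0.9549 mm of expansion remains to be suppressed by the wall.
So σ = E(δ_free − g)/L = 198×10³ × 0.9549/2700 = 70.02 MPa.
P = σA = 70.02 × 375 = 26.26 kN.

P ≈ 26.3 kN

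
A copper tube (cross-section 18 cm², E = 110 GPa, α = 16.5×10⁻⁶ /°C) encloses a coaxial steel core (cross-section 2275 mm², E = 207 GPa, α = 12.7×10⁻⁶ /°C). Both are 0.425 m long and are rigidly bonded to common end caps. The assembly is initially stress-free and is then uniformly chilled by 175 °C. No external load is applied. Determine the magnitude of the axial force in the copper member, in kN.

The copper has the larger α, so on cooling it would change length more than the steel if both were free. The rigid plates force a common final length, so the copper is put into tension and the steel into compression, with equal and opposite forces P (no external load).
Setting the final lengths equal and cancelling L: (α₁ − α₂)ΔT = P/(A₁E₁) + P/(A₂E₂).
|α₁ − α₂|·ΔT = 3.8×10⁻⁶ × 175 = 0.000665.
1/(A₁E₁) + 1/(A₂E₂) = 1/(1800×110×10³) + 1/(2275×207×10³) = 7.174×10⁻⁹ N⁻¹.
P = 0.000665 / 7.174×10⁻⁹ = 92700 N = 92.7 kN.

P ≈ 92.7 kN (tensile in the copper)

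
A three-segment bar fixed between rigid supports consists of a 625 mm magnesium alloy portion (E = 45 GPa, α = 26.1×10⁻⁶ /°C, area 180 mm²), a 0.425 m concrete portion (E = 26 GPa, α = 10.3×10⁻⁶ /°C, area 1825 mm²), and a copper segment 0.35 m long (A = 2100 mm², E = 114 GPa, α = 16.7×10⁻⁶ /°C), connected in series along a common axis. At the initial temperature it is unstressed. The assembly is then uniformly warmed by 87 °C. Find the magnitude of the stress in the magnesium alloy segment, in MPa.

Free thermal expansion of the whole bar: Σ αᵢΔT Lᵢ = 26.1×10⁻⁶×87×625 + 10.3×10⁻⁶×87×425 + 16.7×10⁻⁶×87×350 = 2.309 mm.
The walls prevent any net length change, so an axial force P (same in every segment) develops. Compatibility: P · Σ Lᵢ/(AᵢEᵢ) = δ_free.
Σ Lᵢ/(AᵢEᵢ) = 625/(180×45×10³) + 425/(1825×26×10³) + 350/(2100×114×10³) = 8.758×10⁻⁵ mm/N.
Hence P = δ_free / Σ(L/AE) = 2.309/8.758×10⁻⁵ = 26.36 kN (compressive).
σ_{magnesium alloy} = P / A = 26360 / 180 = 146.4 MPa.

σ ≈ 146 MPa (compressive)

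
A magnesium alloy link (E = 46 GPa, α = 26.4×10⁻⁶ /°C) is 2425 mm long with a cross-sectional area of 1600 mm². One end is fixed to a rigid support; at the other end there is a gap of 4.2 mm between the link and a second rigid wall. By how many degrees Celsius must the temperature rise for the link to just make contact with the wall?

The gap closes when αΔT L = 4.2 mm, since the link is still unstressed at that instant.
So ΔT = g/(αL) = 4.2/(26.4×10⁻⁶ × 2425) = 65.6 °C.

ΔT ≈ 65.6 °C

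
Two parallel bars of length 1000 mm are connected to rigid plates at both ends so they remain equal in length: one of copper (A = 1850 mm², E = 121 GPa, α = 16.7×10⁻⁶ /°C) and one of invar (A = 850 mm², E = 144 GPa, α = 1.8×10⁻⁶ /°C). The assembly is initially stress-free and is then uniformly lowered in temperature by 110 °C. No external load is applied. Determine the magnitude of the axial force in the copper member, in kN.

P ≈ 130 kN (tensile in the copper)

Equilibrium of a rigid end plate with no external load gives equal and opposite internal forces ±P in the two members. Since α_{copper} > α_{invar}, cooling drives the copper into tension and the invar into compression.
Compatibility of the two members (thermal + elastic change equal): (α₁ − α₂)ΔT = P·[1/(A₁E₁) + 1/(A₂E₂)].
|α₁ − α₂|·ΔT = 14.9×10⁻⁶ × 110 = 0.001639.
1/(A₁E₁) + 1/(A₂E₂) = 1/(1850×121×10³) + 1/(850×144×10³) = 1.264×10⁻⁸ N⁻¹.
So P = 0.001639 / 1.264×10⁻⁸ = 129.7 kN.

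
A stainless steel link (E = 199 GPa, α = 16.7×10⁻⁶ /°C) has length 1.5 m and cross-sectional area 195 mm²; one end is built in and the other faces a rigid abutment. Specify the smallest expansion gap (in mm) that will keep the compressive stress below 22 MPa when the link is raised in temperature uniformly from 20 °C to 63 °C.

g ≈ 0.911 mm

Free expansion if unrestrained: δ_free = αΔT L = 16.7×10⁻⁶ × 43 × 1500 = 1.077 mm.
A stress of 22 MPa corresponds to the wall pushing the link back by σL/E = 22×1500/(199×10³) = 0.1658 mm.
So the gap has to take up the difference, g_min = δ_free − σL/E = 1.077 − 0.1658 = 0.9113 mm.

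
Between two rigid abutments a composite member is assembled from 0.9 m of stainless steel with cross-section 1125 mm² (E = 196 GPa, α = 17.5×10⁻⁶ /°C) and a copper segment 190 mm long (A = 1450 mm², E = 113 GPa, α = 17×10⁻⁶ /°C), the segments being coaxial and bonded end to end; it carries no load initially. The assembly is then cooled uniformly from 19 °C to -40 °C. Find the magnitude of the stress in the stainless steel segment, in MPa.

σ ≈ 190 MPa (tensile)

With the walls removed the bar would change length by δ_free = Σ αᵢΔT Lᵢ = 17.5×10⁻⁶×59×900 + 17×10⁻⁶×59×190 = 1.12 mm.
Since the ends are fixed, an axial force P builds up, equal in every segment, with P · Σ Lᵢ/(AᵢEᵢ) = δ_free.
Σ Lᵢ/(AᵢEᵢ) = 900/(1125×196×10³) + 190/(1450×113×10³) = 5.241×10⁻⁶ mm/N.
P = 1.12 / 5.241×10⁻⁶ = 213700 N = 213.7 kN, tensile.
σ_{stainless steel} = P / A = 213700 / 1125 = 189.9 MPa.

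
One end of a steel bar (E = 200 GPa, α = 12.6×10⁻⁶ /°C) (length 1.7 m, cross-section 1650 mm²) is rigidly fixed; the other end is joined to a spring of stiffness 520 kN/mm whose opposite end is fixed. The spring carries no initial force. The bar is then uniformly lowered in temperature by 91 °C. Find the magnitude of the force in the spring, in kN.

The unrestrained thermal change is αΔT L = 12.6×10⁻⁶ × 91 × 1700 = 1.949 mm.
With a force P in the spring, the elastic change of the bar is PL/(AE) and that of the spring is P/k; compatibility requires their sum to equal δ_free.
So P = δ_free / [L/(AE) + 1/k] = 1.949 / [ 1700/(1650×200×10³) + 1/(520×10³) ].
P = 1.949 / 7.075×10⁻⁶ = 275500 N.

P ≈ 276 kN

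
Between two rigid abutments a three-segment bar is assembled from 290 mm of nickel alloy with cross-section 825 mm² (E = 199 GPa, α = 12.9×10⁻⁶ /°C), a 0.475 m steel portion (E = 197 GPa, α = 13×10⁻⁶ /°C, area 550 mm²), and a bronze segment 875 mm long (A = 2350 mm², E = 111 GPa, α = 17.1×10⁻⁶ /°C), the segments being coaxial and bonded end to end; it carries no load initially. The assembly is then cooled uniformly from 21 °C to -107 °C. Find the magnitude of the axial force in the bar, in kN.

Free thermal contraction of the whole bar: Σ αᵢΔT Lᵢ = 12.9×10⁻⁶×128×290 + 13×10⁻⁶×128×475 + 17.1×10⁻⁶×128×875 = 3.184 mm.
The walls prevent any net length change, so an axial force P (same in every segment) develops. Compatibility: P · Σ Lᵢ/(AᵢEᵢ) = δ_free.
Σ Lᵢ/(AᵢEᵢ) = 290/(825×199×10³) + 475/(550×197×10³) + 875/(2350×111×10³) = 9.505×10⁻⁶ mm/N.
So P = 3.184 / 9.505×10⁻⁶ = 335 kN, tensile.

P ≈ 335 kN (tensile)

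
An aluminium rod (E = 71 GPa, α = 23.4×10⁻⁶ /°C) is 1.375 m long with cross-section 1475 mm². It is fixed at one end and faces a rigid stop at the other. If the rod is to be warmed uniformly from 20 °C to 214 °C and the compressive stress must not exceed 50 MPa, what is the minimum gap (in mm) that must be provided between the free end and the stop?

Free expansion if unrestrained: δ_free = αΔT L = 23.4×10⁻⁶ × 194 × 1375 = 6.242 mm.
A stress of 50 MPa corresponds to the wall pushing the rod back by σL/E = 50×1375/(71×10³) = 0.9683 mm.
The gap must absorb the remainder: g_min = 6.242 − 0.9683 = 5.274 mm.

g ≈ 5.27 mm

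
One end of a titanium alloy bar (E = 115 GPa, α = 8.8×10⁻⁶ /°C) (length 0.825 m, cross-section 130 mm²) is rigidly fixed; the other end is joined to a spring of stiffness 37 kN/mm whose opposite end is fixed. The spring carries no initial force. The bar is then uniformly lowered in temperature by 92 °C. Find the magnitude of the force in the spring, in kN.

If the spring were absent the bar would shorten by αΔT L = 8.8×10⁻⁶ × 92 × 825 = 0.6679 mm.
With a force P in the spring, the elastic change of the bar is PL/(AE) and that of the spring is P/k; compatibility requires their sum to equal δ_free.
P [ L/(AE) + 1/k ] = δ_free → P [ 825/(130×115×10³) + 1/(37×10³) ] = 0.6679.
P = 0.6679 / 8.221×10⁻⁵ = 8124 N.

P ≈ 8.12 kN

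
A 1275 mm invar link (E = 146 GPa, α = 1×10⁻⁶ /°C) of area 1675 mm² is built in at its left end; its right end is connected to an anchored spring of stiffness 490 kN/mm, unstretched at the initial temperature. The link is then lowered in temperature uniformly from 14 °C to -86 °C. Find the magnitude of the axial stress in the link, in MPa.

The unrestrained thermal change is αΔT L = 1×10⁻⁶ × 100 × 1275 = 0.1275 mm.
Let P be the tensile force in the spring. The link extends elastically by PL/(AE) and the spring stretches by P/k; together these equal δ_free.
P [ L/(AE) + 1/k ] = δ_free → P [ 1275/(1675×146×10³) + 1/(490×10³) ] = 0.1275.
P = 0.1275 / 7.254×10⁻⁶ = 17580 N.
σ = P/A = 17580/1675 = 10.49 MPa.

σ ≈ 10.5 MPa (tensile)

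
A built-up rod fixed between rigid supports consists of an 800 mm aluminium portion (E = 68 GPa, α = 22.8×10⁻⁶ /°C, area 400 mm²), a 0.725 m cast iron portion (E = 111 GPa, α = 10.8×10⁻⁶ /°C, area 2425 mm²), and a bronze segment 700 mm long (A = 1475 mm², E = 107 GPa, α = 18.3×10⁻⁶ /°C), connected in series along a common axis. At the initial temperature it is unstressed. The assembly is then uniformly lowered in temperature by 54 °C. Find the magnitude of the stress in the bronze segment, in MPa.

σ ≈ 39 MPa (tensile)

With the walls removed the bar would change length by δ_free = Σ αᵢΔT Lᵢ = 22.8×10⁻⁶×54×800 + 10.8×10⁻⁶×54×725 + 18.3×10⁻⁶×54×700 = 2.1 mm.
The walls prevent any net length change, so an axial force P (same in every segment) develops. Compatibility: P · Σ Lᵢ/(AᵢEᵢ) = δ_free.
The series flexibility is Σ Lᵢ/(AᵢEᵢ) = 800/(400×68×10³) + 725/(2425×111×10³) + 700/(1475×107×10³) = 3.654×10⁻⁵ mm/N.
So P = 2.1 / 3.654×10⁻⁵ = 57.46 kN, tensile.
σ_{bronze} = P / A = 57460 / 1475 = 38.95 MPa.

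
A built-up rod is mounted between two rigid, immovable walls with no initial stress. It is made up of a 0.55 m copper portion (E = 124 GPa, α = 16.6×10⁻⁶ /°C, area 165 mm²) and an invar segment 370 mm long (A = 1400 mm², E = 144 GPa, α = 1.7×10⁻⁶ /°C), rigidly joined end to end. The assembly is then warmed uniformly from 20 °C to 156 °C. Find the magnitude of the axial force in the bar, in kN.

P ≈ 46.2 kN (compressive)

If the supports were absent, the total length change would be Σ αᵢΔT Lᵢ = 16.6×10⁻⁶×136×550 + 1.7×10⁻⁶×136×370 = 1.327 mm.
Since the ends are fixed, an axial force P builds up, equal in every segment, with P · Σ Lᵢ/(AᵢEᵢ) = δ_free.
The series flexibility is Σ Lᵢ/(AᵢEᵢ) = 550/(165×124×10³) + 370/(1400×144×10³) = 2.872×10⁻⁵ mm/N.
P = 1.327 / 2.872×10⁻⁵ = 46220 N = 46.22 kN, compressive.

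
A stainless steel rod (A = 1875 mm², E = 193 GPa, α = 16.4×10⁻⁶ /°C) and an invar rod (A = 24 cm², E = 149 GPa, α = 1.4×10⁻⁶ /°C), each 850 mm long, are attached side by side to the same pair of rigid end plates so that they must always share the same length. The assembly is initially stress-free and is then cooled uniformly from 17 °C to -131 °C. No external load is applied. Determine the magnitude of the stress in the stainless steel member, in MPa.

σ ≈ 213 MPa (tensile)

The stainless steel has the larger α, so on cooling it would change length more than the invar if both were free. The rigid plates force a common final length, so the stainless steel is put into tension and the invar into compression, with equal and opposite forces P (no external load).
Equating the net (thermal + elastic) strains gives |α₁ − α₂|·ΔT = P·[1/(A₁E₁) + 1/(A₂E₂)].
|α₁ − α₂|·ΔT = 15×10⁻⁶ × 148 = 0.00222.
1/(A₁E₁) + 1/(A₂E₂) = 1/(1875×193×10³) + 1/(2400×149×10³) = 5.56×10⁻⁹ N⁻¹.
So P = 0.00222 / 5.56×10⁻⁹ = 399.3 kN.
σ_{stainless steel} = P/A₁ = 399300/1875 = 213 MPa, tensile.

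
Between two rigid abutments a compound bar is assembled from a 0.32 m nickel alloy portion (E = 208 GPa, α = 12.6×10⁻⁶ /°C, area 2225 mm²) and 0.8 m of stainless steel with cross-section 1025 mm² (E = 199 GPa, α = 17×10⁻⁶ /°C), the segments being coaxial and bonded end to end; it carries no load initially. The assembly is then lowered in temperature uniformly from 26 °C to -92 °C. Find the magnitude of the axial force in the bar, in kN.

P ≈ 451 kN (tensile)

If the supports were absent, the total length change would be Σ αᵢΔT Lᵢ = 12.6×10⁻⁶×118×320 + 17×10⁻⁶×118×800 = 2.081 mm.
Since the ends are fixed, an axial force P builds up, equal in every segment, with P · Σ Lᵢ/(AᵢEᵢ) = δ_free.
The series flexibility is Σ Lᵢ/(AᵢEᵢ) = 320/(2225×208×10³) + 800/(1025×199×10³) = 4.613×10⁻⁶ mm/N.
So P = 2.081 / 4.613×10⁻⁶ = 451 kN, tensile.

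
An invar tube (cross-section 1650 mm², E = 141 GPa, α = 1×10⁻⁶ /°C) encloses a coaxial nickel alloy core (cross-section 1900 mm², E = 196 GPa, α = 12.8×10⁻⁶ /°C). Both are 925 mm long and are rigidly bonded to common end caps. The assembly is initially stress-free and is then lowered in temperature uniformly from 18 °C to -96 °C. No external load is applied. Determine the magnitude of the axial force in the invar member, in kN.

P ≈ 193 kN (compressive in the invar)

Equilibrium of a rigid end plate with no external load gives equal and opposite internal forces ±P in the two members. Since α_{nickel alloy} > α_{invar}, cooling drives the nickel alloy into tension and the invar into compression.
Compatibility of the two members (thermal + elastic change equal): (α₁ − α₂)ΔT = P·[1/(A₁E₁) + 1/(A₂E₂)].
|α₁ − α₂|·ΔT = 11.8×10⁻⁶ × 114 = 0.001345.
1/(A₁E₁) + 1/(A₂E₂) = 1/(1650×141×10³) + 1/(1900×196×10³) = 6.984×10⁻⁹ N⁻¹.
P = 0.001345 / 6.984×10⁻⁹ = 192600 N = 192.6 kN.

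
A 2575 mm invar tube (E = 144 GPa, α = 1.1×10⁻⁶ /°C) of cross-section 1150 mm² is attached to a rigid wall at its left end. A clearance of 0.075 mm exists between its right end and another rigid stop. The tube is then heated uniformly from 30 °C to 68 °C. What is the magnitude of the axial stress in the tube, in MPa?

σ ≈ 1.83 MPa (compressive)

Unrestrained expansion: δ_free = αΔT L = 1.1×10⁻⁶ × 38 × 2575 = 0.1076 mm.
After closing the 0.075 mm clearance, 0.1076 − 0.075 = 0.03263 mm of expansion remains to be suppressed by the wall.
So σ = E(δ_free − g)/L = 144×10³ × 0.03263/2575 = 1.825 MPa.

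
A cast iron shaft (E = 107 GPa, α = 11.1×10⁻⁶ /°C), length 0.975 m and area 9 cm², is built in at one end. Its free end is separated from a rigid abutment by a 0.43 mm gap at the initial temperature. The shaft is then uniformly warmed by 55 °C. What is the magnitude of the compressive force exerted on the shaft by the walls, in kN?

Unrestrained expansion: δ_free = αΔT L = 11.1×10⁻⁶ × 55 × 975 = 0.5952 mm.
The gap closes (δ_free > 0.43 mm) and the wall then resists a further 0.5952 − 0.43 = 0.1652 mm of expansion.
So σ = E(δ_free − g)/L = 107×10³ × 0.1652/975 = 18.13 MPa.
Force on the wall = σA = 18.13 × 900 mm² = 16.32 kN.

P ≈ 16.3 kN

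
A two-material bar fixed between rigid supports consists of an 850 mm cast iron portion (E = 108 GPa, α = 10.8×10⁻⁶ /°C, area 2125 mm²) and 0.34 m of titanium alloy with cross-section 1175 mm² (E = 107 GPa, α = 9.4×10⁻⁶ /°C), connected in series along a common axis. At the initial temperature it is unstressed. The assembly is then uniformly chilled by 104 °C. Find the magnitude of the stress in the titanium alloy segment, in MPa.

σ ≈ 171 MPa (tensile)

Free thermal contraction of the whole bar: Σ αᵢΔT Lᵢ = 10.8×10⁻⁶×104×850 + 9.4×10⁻⁶×104×340 = 1.287 mm.
The walls prevent any net length change, so an axial force P (same in every segment) develops. Compatibility: P · Σ Lᵢ/(AᵢEᵢ) = δ_free.
Σ Lᵢ/(AᵢEᵢ) = 850/(2125×108×10³) + 340/(1175×107×10³) = 6.408×10⁻⁶ mm/N.
So P = 1.287 / 6.408×10⁻⁶ = 200.9 kN, tensile.
σ_{titanium alloy} = P / A = 200900 / 1175 = 170.9 MPa.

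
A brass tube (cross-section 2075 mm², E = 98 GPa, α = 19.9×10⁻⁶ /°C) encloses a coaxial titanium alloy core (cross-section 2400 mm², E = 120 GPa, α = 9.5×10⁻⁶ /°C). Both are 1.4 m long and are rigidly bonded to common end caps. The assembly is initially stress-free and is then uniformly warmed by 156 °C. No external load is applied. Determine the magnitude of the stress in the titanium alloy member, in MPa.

Equilibrium of a rigid end plate with no external load gives equal and opposite internal forces ±P in the two members. Since α_{brass} > α_{titanium alloy}, heating drives the brass into compression and the titanium alloy into tension.
Setting the final lengths equal and cancelling L: (α₁ − α₂)ΔT = P/(A₁E₁) + P/(A₂E₂).
|α₁ − α₂|·ΔT = 10.4×10⁻⁶ × 156 = 0.001622.
1/(A₁E₁) + 1/(A₂E₂) = 1/(2075×98×10³) + 1/(2400×120×10³) = 8.39×10⁻⁹ N⁻¹.
P = 0.001622 / 8.39×10⁻⁹ = 193400 N = 193.4 kN.
σ_{titanium alloy} = P/A₂ = 193400/2400 = 80.57 MPa, tensile.

σ ≈ 80.6 MPa (tensile)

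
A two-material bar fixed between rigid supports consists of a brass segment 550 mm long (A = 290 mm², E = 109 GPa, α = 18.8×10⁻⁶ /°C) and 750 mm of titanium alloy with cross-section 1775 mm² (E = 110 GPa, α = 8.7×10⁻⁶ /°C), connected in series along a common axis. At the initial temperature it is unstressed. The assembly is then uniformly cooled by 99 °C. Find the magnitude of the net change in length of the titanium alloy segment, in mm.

|ΔL| ≈ 0.344 mm

Free thermal contraction of the whole bar: Σ αᵢΔT Lᵢ = 18.8×10⁻⁶×99×550 + 8.7×10⁻⁶×99×750 = 1.67 mm.
The rigid supports impose zero overall length change; the single axial force P common to all segments must satisfy P Σ Lᵢ/(AᵢEᵢ) = δ_free.
Σ Lᵢ/(AᵢEᵢ) = 550/(290×109×10³) + 750/(1775×110×10³) = 2.124×10⁻⁵ mm/N.
So P = 1.67 / 2.124×10⁻⁵ = 78.61 kN, tensile.
For the titanium alloy segment, free thermal change = 8.7×10⁻⁶×99×750 = 0.646 mm and elastic change from P = 78610×750/(1775×110×10³) = 0.3019 mm; these oppose, so the net change is 0.344 mm (segment shortens).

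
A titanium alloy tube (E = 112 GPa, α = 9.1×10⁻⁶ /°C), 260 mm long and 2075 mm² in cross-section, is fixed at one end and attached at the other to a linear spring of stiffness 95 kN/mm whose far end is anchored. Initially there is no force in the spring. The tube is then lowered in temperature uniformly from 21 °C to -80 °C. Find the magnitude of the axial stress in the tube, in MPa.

σ ≈ 9.89 MPa (tensile)

If the spring were absent the tube would shorten by αΔT L = 9.1×10⁻⁶ × 101 × 260 = 0.239 mm.
With a force P in the spring, the elastic change of the tube is PL/(AE) and that of the spring is P/k; compatibility requires their sum to equal δ_free.
P [ L/(AE) + 1/k ] = δ_free → P [ 260/(2075×112×10³) + 1/(95×10³) ] = 0.239.
P = 0.239 / 1.165×10⁻⁵ = 20520 N.
σ = P/A = 20520/2075 = 9.89 MPa.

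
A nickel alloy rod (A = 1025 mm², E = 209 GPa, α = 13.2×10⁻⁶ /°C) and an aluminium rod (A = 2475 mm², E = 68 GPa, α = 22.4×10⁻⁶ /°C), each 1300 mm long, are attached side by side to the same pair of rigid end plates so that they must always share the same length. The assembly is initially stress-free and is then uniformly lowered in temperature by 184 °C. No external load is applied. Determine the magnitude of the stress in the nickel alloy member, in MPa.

Both members must finish at the same length. With the larger α, the aluminium tends to over-contract; the plates restrain it, putting the aluminium in tension and the nickel alloy in compression. With no external load the two internal forces are equal and opposite, magnitude P.
Compatibility of the two members (thermal + elastic change equal): (α₁ − α₂)ΔT = P·[1/(A₁E₁) + 1/(A₂E₂)].
|α₁ − α₂|·ΔT = 9.2×10⁻⁶ × 184 = 0.001693.
1/(A₁E₁) + 1/(A₂E₂) = 1/(1025×209×10³) + 1/(2475×68×10³) = 1.061×10⁻⁸ N⁻¹.
So P = 0.001693 / 1.061×10⁻⁸ = 159.6 kN.
σ_{nickel alloy} = P/A₁ = 159600/1025 = 155.7 MPa, compressive.

σ ≈ 156 MPa (compressive)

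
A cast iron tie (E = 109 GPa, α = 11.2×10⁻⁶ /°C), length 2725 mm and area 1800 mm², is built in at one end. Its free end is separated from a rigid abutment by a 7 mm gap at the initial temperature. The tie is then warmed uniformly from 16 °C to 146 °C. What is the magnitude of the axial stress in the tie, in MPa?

σ ≈ 0 MPa

If the wall were absent the tie would grow by αΔT L = 11.2×10⁻⁶ × 130 × 2725 = 3.968 mm.
This is smaller than the 7 mm clearance, so the tie expands freely without reaching the stop — the stress is zero.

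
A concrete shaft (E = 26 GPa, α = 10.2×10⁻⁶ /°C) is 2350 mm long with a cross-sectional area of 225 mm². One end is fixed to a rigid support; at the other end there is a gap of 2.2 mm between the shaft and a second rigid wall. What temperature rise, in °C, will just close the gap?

The gap closes when αΔT L = 2.2 mm, since the shaft is still unstressed at that instant.
ΔT = 2.2 / (10.2×10⁻⁶ × 2350) = 91.78 °C.

ΔT ≈ 91.8 °C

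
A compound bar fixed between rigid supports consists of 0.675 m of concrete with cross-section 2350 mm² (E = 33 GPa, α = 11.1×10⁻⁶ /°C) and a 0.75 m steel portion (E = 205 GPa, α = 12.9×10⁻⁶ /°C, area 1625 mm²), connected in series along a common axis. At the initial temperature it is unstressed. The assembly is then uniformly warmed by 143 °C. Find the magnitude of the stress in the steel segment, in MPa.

σ ≈ 138 MPa (compressive)

If the supports were absent, the total length change would be Σ αᵢΔT Lᵢ = 11.1×10⁻⁶×143×675 + 12.9×10⁻⁶×143×750 = 2.455 mm.
The rigid supports impose zero overall length change; the single axial force P common to all segments must satisfy P Σ Lᵢ/(AᵢEᵢ) = δ_free.
Σ Lᵢ/(AᵢEᵢ) = 675/(2350×33×10³) + 750/(1625×205×10³) = 1.096×10⁻⁵ mm/N.
P = 2.455 / 1.096×10⁻⁵ = 224100 N = 224.1 kN, compressive.
σ_{steel} = P / A = 224100 / 1625 = 137.9 MPa.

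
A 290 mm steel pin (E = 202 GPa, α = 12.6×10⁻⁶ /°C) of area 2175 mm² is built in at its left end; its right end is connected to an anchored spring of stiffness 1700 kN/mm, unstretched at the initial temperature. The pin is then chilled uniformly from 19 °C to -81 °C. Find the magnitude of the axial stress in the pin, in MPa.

σ ≈ 135 MPa (tensile)

Free thermal contraction: δ_free = αΔT L = 12.6×10⁻⁶ × 100 × 290 = 0.3654 mm.
Let P be the tensile force in the spring. The pin extends elastically by PL/(AE) and the spring stretches by P/k; together these equal δ_free.
So P = δ_free / [L/(AE) + 1/k] = 0.3654 / [ 290/(2175×202×10³) + 1/(1700×10³) ].
P = 0.3654 / 1.248×10⁻⁶ = 292700 N.
σ = P/A = 292700/2175 = 134.6 MPa.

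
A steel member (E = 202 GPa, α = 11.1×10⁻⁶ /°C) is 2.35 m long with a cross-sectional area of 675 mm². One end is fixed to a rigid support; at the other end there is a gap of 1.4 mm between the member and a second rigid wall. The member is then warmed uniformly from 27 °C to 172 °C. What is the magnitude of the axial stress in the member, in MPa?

σ ≈ 205 MPa (compressive)

Unrestrained expansion: δ_free = αΔT L = 11.1×10⁻⁶ × 145 × 2350 = 3.782 mm.
After closing the 1.4 mm clearance, 3.782 − 1.4 = 2.382 mm of expansion remains to be suppressed by the wall.
Compatibility: PL/(AE) = 2.382 mm, so σ = P/A = E × (2.382/2350) = 204.8 MPa.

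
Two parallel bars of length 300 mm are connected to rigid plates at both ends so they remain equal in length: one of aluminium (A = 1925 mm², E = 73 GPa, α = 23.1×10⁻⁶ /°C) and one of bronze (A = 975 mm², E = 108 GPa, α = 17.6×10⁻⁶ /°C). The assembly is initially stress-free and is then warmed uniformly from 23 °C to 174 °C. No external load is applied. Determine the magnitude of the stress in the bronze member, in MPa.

Equilibrium of a rigid end plate with no external load gives equal and opposite internal forces ±P in the two members. Since α_{aluminium} > α_{bronze}, heating drives the aluminium into compression and the bronze into tension.
Compatibility of the two members (thermal + elastic change equal): (α₁ − α₂)ΔT = P·[1/(A₁E₁) + 1/(A₂E₂)].
|α₁ − α₂|·ΔT = 5.5×10⁻⁶ × 151 = 0.0008305.
1/(A₁E₁) + 1/(A₂E₂) = 1/(1925×73×10³) + 1/(975×108×10³) = 1.661×10⁻⁸ N⁻¹.
P = 0.0008305 / 1.661×10⁻⁸ = 49990 N = 49.99 kN.
σ_{bronze} = P/A₂ = 49990/975 = 51.27 MPa, tensile.

σ ≈ 51.3 MPa (tensile)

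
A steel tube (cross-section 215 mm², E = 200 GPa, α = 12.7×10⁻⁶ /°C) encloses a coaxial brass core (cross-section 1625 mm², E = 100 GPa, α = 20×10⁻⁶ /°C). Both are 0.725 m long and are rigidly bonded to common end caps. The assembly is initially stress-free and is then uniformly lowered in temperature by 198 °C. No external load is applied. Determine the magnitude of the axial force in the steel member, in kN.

The brass has the larger α, so on cooling it would change length more than the steel if both were free. The rigid plates force a common final length, so the brass is put into tension and the steel into compression, with equal and opposite forces P (no external load).
Setting the final lengths equal and cancelling L: (α₁ − α₂)ΔT = P/(A₁E₁) + P/(A₂E₂).
|α₁ − α₂|·ΔT = 7.3×10⁻⁶ × 198 = 0.001445.
1/(A₁E₁) + 1/(A₂E₂) = 1/(215×200×10³) + 1/(1625×100×10³) = 2.941×10⁻⁸ N⁻¹.
So P = 0.001445 / 2.941×10⁻⁸ = 49.15 kN.

P ≈ 49.1 kN (compressive in the steel)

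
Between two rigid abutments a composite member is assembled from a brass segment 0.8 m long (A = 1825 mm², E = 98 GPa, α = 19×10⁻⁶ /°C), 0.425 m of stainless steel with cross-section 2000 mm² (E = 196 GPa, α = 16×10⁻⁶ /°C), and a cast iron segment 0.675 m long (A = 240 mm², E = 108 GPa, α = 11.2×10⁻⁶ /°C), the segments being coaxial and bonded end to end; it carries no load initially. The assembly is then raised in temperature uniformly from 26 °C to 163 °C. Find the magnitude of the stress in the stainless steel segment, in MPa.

σ ≈ 64.1 MPa (compressive)

With the walls removed the bar would change length by δ_free = Σ αᵢΔT Lᵢ = 19×10⁻⁶×137×800 + 16×10⁻⁶×137×425 + 11.2×10⁻⁶×137×675 = 4.05 mm.
The walls prevent any net length change, so an axial force P (same in every segment) develops. Compatibility: P · Σ Lᵢ/(AᵢEᵢ) = δ_free.
Σ Lᵢ/(AᵢEᵢ) = 800/(1825×98×10³) + 425/(2000×196×10³) + 675/(240×108×10³) = 3.16×10⁻⁵ mm/N.
So P = 4.05 / 3.16×10⁻⁵ = 128.2 kN, compressive.
σ_{stainless steel} = P / A = 128200 / 2000 = 64.08 MPa.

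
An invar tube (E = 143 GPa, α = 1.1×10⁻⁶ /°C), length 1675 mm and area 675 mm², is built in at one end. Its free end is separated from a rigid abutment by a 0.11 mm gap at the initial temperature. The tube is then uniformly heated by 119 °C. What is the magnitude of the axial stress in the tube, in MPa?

Free thermal elongation = αΔT L = 1.1×10⁻⁶ × 119 × 1675 = 0.2193 mm.
The gap closes (δ_free > 0.11 mm) and the wall then resists a further 0.2193 − 0.11 = 0.1093 mm of expansion.
Compatibility: PL/(AE) = 0.1093 mm, so σ = P/A = E × (0.1093/1675) = 9.328 MPa.

σ ≈ 9.33 MPa (compressive)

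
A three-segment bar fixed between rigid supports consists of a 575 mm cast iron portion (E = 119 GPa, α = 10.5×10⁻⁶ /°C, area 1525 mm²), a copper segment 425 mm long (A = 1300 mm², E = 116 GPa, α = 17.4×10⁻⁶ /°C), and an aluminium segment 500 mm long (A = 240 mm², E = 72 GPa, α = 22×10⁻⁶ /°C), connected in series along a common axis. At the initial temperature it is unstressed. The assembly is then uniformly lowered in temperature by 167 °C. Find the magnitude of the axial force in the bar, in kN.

With the walls removed the bar would change length by δ_free = Σ αᵢΔT Lᵢ = 10.5×10⁻⁶×167×575 + 17.4×10⁻⁶×167×425 + 22×10⁻⁶×167×500 = 4.08 mm.
Since the ends are fixed, an axial force P builds up, equal in every segment, with P · Σ Lᵢ/(AᵢEᵢ) = δ_free.
The series flexibility is Σ Lᵢ/(AᵢEᵢ) = 575/(1525×119×10³) + 425/(1300×116×10³) + 500/(240×72×10³) = 3.492×10⁻⁵ mm/N.
So P = 4.08 / 3.492×10⁻⁵ = 116.8 kN, tensile.

P ≈ 117 kN (tensile)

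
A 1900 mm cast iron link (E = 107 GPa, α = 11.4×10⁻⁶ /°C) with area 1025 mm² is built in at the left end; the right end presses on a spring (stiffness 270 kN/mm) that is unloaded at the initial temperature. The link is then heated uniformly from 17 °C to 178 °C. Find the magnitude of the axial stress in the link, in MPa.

σ ≈ 162 MPa (compressive)

If the spring were absent the link would lengthen by αΔT L = 11.4×10⁻⁶ × 161 × 1900 = 3.487 mm.
With a force P in the spring, the elastic change of the link is PL/(AE) and that of the spring is P/k; compatibility requires their sum to equal δ_free.
P [ L/(AE) + 1/k ] = δ_free → P [ 1900/(1025×107×10³) + 1/(270×10³) ] = 3.487.
P = 3.487 / 2.103×10⁻⁵ = 165800 N.
σ = P/A = 165800/1025 = 161.8 MPa.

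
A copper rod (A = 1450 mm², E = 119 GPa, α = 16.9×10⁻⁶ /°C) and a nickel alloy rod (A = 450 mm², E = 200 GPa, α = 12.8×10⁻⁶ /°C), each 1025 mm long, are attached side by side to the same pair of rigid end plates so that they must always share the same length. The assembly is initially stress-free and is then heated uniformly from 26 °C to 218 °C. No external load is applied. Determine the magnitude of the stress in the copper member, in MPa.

σ ≈ 32.1 MPa (compressive)

The copper has the larger α, so on heating it would change length more than the nickel alloy if both were free. The rigid plates force a common final length, so the copper is put into compression and the nickel alloy into tension, with equal and opposite forces P (no external load).
Equating the net (thermal + elastic) strains gives |α₁ − α₂|·ΔT = P·[1/(A₁E₁) + 1/(A₂E₂)].
|α₁ − α₂|·ΔT = 4.1×10⁻⁶ × 192 = 0.0007872.
1/(A₁E₁) + 1/(A₂E₂) = 1/(1450×119×10³) + 1/(450×200×10³) = 1.691×10⁻⁸ N⁻¹.
P = 0.0007872 / 1.691×10⁻⁸ = 46560 N = 46.56 kN.
σ_{copper} = P/A₁ = 46560/1450 = 32.11 MPa, compressive.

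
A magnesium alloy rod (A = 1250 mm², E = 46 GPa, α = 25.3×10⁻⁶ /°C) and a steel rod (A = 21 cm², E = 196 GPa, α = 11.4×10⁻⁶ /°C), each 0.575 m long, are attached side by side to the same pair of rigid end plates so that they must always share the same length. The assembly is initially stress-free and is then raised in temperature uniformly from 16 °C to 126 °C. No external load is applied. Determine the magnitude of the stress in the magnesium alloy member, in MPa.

σ ≈ 61.7 MPa (compressive)

Both members must finish at the same length. With the larger α, the magnesium alloy tends to over-expand; the plates restrain it, putting the magnesium alloy in compression and the steel in tension. With no external load the two internal forces are equal and opposite, magnitude P.
Setting the final lengths equal and cancelling L: (α₁ − α₂)ΔT = P/(A₁E₁) + P/(A₂E₂).
|α₁ − α₂|·ΔT = 13.9×10⁻⁶ × 110 = 0.001529.
1/(A₁E₁) + 1/(A₂E₂) = 1/(1250×46×10³) + 1/(2100×196×10³) = 1.982×10⁻⁸ N⁻¹.
P = 0.001529 / 1.982×10⁻⁸ = 77140 N = 77.14 kN.
σ_{magnesium alloy} = P/A₁ = 77140/1250 = 61.71 MPa, compressive.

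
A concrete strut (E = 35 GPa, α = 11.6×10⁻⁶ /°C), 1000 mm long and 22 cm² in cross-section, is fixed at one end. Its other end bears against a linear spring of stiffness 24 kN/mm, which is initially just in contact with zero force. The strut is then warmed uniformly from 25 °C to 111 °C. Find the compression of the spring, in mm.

δ ≈ 0.761 mm

The unrestrained thermal change is αΔT L = 11.6×10⁻⁶ × 86 × 1000 = 0.9976 mm.
With a force P in the spring, the elastic change of the strut is PL/(AE) and that of the spring is P/k; compatibility requires their sum to equal δ_free.
P [ L/(AE) + 1/k ] = δ_free → P [ 1000/(2200×35×10³) + 1/(24×10³) ] = 0.9976.
P = 0.9976 / 5.465×10⁻⁵ = 18250 N.
Spring compression = P/k = 18250/(24×10³) = 0.7605 mm.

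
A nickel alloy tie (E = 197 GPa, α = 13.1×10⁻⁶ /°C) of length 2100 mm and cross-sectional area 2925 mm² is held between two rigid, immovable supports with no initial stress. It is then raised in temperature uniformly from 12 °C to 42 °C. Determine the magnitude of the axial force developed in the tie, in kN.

P ≈ 226 kN (compressive)

With zero net strain, σ = E·αΔT = 197 GPa × 13.1×10⁻⁶ × 30 = 77.42 MPa.
Axial force P = σA = 77.42 × 2925 = 226500 N = 226.5 kN, compressive.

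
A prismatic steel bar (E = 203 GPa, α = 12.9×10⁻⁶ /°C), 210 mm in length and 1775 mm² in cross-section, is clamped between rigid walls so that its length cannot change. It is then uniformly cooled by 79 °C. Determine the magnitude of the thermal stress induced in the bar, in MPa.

σ ≈ 207 MPa (tensile)

With length fixed, the mechanical strain must cancel the thermal strain αΔT = 12.9×10⁻⁶ × 79 = 1019.1×10⁻⁶.
Hence σ = E·αΔT = 203×10³ × 1019.1×10⁻⁶ = 206.9 MPa, tensile.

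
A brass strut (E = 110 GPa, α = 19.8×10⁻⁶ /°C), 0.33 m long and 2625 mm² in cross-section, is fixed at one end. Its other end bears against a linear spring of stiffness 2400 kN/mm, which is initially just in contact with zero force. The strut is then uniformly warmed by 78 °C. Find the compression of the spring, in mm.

Free thermal expansion: δ_free = αΔT L = 19.8×10⁻⁶ × 78 × 330 = 0.5097 mm.
With a force P in the spring, the elastic change of the strut is PL/(AE) and that of the spring is P/k; compatibility requires their sum to equal δ_free.
P [ L/(AE) + 1/k ] = δ_free → P [ 330/(2625×110×10³) + 1/(2400×10³) ] = 0.5097.
P = 0.5097 / 1.56×10⁻⁶ = 326800 N.
Spring compression = P/k = 326800/(2400×10³) = 0.1362 mm.

δ ≈ 0.136 mm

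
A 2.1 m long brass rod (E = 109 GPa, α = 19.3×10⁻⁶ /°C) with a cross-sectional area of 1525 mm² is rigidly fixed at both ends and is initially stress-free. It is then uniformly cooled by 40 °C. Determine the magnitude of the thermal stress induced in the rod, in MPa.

σ ≈ 84.1 MPa (tensile)

The supports are rigid, so the total axial strain is zero. The restrained thermal strain is ε = αΔT = 19.3×10⁻⁶ × 40 = 772×10⁻⁶.
Hence σ = E·αΔT = 109×10³ × 772×10⁻⁶ = 84.15 MPa, tensile.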